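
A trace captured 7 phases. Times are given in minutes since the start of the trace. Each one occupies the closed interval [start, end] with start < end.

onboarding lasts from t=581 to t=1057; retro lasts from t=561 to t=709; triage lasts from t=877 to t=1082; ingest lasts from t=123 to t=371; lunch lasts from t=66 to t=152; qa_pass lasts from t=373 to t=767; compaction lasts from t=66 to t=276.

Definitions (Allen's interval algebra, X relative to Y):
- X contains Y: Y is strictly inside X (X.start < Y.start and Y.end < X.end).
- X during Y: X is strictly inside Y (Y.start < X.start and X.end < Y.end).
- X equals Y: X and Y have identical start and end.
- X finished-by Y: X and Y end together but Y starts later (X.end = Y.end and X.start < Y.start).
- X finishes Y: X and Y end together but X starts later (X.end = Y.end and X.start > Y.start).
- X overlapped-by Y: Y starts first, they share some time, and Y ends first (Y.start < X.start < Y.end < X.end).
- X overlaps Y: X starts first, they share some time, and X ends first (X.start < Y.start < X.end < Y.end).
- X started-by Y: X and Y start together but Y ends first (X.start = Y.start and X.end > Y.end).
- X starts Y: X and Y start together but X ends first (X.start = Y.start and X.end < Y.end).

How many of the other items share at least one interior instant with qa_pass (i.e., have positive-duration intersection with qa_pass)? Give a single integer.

Target qa_pass = [t=373, t=767].
compaction [t=66, t=276] → before → no.
ingest [t=123, t=371] → before → no.
lunch [t=66, t=152] → before → no.
onboarding [t=581, t=1057] → overlapped-by → counts.
retro [t=561, t=709] → during → counts.
triage [t=877, t=1082] → after → no.
Total: 2.

2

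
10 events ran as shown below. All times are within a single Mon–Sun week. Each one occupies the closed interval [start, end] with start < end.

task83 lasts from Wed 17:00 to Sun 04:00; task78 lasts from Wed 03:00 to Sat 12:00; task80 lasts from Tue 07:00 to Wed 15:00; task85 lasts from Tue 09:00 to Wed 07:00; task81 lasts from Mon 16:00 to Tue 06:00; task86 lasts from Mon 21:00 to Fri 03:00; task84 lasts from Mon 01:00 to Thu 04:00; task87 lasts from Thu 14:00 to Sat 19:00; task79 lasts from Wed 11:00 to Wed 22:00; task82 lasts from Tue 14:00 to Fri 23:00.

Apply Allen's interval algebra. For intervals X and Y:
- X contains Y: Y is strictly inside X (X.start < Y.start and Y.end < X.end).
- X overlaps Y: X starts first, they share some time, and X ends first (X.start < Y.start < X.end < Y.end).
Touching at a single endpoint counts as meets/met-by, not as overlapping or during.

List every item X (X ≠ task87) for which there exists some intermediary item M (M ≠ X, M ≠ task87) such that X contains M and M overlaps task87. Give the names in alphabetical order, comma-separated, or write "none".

Target task87 = [Thu 14:00, Sat 19:00].
Intermediaries M with M overlaps task87: task78, task82, task86.
Via task78 — items with X contains task78: none.
Via task82 — items with X contains task82: none.
Via task86 — items with X contains task86: none.
Union: none.

none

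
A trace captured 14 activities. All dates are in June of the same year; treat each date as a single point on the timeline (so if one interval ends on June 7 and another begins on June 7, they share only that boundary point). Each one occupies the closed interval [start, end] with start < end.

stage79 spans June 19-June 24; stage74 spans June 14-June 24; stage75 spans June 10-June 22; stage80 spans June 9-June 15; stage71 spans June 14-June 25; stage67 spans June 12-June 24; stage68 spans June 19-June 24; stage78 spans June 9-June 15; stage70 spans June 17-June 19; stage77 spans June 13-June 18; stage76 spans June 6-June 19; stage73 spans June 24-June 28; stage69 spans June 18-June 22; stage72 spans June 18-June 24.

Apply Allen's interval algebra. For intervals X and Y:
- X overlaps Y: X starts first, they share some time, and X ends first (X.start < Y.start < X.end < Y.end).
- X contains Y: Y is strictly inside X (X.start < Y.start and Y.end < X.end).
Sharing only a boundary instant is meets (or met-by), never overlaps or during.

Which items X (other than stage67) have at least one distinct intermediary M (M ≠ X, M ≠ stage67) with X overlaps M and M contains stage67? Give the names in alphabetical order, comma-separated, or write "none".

Target stage67 = [June 12, June 24].
Intermediaries M with M contains stage67: none.
Union: none.

none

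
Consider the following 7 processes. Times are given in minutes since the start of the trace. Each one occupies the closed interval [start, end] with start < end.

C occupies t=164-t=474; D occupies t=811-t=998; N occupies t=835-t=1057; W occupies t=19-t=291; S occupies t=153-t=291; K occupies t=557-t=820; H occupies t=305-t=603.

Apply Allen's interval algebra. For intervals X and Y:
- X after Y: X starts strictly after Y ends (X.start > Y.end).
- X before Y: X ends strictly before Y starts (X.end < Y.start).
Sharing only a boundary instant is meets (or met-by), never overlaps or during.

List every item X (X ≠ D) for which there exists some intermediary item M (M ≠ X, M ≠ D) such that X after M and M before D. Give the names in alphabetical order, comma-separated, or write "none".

H, K, N

Target D = [t=811, t=998].
Intermediaries M with M before D: C, H, S, W.
Via C — items with X after C: K, N.
Via H — items with X after H: N.
Via S — items with X after S: H, K, N.
Via W — items with X after W: H, K, N.
Union: H, K, N.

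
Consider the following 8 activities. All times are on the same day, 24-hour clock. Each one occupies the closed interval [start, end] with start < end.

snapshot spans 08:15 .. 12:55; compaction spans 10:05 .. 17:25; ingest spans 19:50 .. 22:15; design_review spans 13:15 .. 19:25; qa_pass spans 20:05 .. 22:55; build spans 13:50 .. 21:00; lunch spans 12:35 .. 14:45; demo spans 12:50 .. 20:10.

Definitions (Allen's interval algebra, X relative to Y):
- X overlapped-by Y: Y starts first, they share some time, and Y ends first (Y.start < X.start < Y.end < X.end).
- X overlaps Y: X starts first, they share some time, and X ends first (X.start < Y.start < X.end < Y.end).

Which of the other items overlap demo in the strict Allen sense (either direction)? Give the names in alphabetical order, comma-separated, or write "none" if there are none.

Target demo = [12:50, 20:10].
build [13:50, 21:00] → overlapped-by → yes.
compaction [10:05, 17:25] → overlaps → yes.
design_review [13:15, 19:25] → during → no.
ingest [19:50, 22:15] → overlapped-by → yes.
lunch [12:35, 14:45] → overlaps → yes.
qa_pass [20:05, 22:55] → overlapped-by → yes.
snapshot [08:15, 12:55] → overlaps → yes.
Result: build, compaction, ingest, lunch, qa_pass, snapshot.

build, compaction, ingest, lunch, qa_pass, snapshot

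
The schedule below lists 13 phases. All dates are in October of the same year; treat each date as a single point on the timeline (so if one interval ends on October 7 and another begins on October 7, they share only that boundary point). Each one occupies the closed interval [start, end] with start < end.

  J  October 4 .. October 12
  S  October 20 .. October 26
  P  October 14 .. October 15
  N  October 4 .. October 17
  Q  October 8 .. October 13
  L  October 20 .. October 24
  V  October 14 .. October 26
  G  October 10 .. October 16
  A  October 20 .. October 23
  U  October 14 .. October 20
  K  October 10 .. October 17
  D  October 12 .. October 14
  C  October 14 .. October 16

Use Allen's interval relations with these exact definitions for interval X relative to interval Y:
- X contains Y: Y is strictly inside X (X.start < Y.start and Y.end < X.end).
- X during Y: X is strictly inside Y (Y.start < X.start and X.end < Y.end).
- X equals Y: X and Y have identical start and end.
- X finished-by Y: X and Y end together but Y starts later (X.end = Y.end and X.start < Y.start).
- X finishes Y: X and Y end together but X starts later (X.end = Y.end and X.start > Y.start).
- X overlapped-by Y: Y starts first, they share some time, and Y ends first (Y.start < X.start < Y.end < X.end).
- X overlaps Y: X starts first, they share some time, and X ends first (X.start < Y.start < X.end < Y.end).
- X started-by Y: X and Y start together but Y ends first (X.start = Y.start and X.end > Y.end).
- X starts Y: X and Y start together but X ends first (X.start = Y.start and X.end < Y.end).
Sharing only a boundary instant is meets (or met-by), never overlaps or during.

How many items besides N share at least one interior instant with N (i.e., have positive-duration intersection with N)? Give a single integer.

9

Target N = [October 4, October 17].
A [October 20, October 23] → after → no.
C [October 14, October 16] → during → counts.
D [October 12, October 14] → during → counts.
G [October 10, October 16] → during → counts.
J [October 4, October 12] → starts → counts.
K [October 10, October 17] → finishes → counts.
L [October 20, October 24] → after → no.
P [October 14, October 15] → during → counts.
Q [October 8, October 13] → during → counts.
S [October 20, October 26] → after → no.
U [October 14, October 20] → overlapped-by → counts.
V [October 14, October 26] → overlapped-by → counts.
Total: 9.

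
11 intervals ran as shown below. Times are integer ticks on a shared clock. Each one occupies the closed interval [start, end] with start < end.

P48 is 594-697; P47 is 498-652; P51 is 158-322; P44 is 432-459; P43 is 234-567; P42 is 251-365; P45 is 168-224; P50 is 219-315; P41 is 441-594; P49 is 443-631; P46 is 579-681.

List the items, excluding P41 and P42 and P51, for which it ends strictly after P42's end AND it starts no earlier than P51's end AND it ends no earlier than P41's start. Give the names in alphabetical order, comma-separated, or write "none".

Conditions: its end is strictly after P42's end (X.end > 365) AND its start is no earlier than P51's end (X.start >= 322) AND its end is no earlier than P41's start (X.end >= 441).
P43: end 567 > 365? ✓; start 234 >= 322? ✗; end 567 >= 441? ✓ → no.
P44: end 459 > 365? ✓; start 432 >= 322? ✓; end 459 >= 441? ✓ → yes.
P45: end 224 > 365? ✗; start 168 >= 322? ✗; end 224 >= 441? ✗ → no.
P46: end 681 > 365? ✓; start 579 >= 322? ✓; end 681 >= 441? ✓ → yes.
P47: end 652 > 365? ✓; start 498 >= 322? ✓; end 652 >= 441? ✓ → yes.
P48: end 697 > 365? ✓; start 594 >= 322? ✓; end 697 >= 441? ✓ → yes.
P49: end 631 > 365? ✓; start 443 >= 322? ✓; end 631 >= 441? ✓ → yes.
P50: end 315 > 365? ✗; start 219 >= 322? ✗; end 315 >= 441? ✗ → no.
Result: P44, P46, P47, P48, P49.

P44, P46, P47, P48, P49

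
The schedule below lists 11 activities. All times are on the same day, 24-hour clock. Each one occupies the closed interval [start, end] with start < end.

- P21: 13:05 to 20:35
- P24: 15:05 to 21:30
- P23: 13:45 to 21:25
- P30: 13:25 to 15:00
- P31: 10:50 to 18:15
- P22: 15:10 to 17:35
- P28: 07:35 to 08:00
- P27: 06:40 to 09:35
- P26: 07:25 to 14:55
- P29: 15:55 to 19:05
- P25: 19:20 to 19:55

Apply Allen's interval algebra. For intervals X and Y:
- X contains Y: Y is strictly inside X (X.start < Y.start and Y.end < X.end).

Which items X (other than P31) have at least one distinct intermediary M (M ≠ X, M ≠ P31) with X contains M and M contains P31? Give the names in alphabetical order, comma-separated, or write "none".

none

Target P31 = [10:50, 18:15].
Intermediaries M with M contains P31: none.
Union: none.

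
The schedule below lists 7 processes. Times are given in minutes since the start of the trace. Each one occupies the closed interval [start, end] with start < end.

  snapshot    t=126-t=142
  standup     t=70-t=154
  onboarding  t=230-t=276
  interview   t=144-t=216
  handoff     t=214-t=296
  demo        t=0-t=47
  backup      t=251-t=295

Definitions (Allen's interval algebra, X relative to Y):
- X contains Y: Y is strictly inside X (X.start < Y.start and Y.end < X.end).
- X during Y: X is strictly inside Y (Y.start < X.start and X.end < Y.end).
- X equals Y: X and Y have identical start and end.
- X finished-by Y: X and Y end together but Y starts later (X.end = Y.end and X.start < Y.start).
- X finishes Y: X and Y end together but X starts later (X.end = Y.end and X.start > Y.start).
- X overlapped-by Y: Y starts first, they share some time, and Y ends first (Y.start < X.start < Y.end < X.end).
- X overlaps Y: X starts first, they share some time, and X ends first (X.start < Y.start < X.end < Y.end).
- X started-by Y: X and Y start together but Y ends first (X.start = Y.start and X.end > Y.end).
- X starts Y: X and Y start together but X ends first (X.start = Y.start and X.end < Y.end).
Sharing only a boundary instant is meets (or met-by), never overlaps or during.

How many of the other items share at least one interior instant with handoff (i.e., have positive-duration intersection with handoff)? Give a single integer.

3

Target handoff = [t=214, t=296].
backup [t=251, t=295] → during → counts.
demo [t=0, t=47] → before → no.
interview [t=144, t=216] → overlaps → counts.
onboarding [t=230, t=276] → during → counts.
snapshot [t=126, t=142] → before → no.
standup [t=70, t=154] → before → no.
Total: 3.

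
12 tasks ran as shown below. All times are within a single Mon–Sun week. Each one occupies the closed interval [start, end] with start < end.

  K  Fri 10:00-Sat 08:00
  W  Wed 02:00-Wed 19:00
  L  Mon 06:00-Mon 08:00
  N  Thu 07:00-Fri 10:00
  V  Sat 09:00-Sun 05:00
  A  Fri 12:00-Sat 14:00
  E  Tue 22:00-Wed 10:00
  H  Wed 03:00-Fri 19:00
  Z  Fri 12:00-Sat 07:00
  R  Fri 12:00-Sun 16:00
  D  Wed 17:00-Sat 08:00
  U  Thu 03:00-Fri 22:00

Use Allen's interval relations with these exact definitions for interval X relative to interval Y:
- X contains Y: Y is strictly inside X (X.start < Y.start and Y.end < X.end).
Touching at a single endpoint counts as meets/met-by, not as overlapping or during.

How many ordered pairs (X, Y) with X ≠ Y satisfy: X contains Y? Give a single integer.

Checking all 132 ordered pairs for relation 'contains'; matching pairs in alphabetical order:
(D, N): D contains N ✓
(D, U): D contains U ✓
(D, Z): D contains Z ✓
(H, N): H contains N ✓
(K, Z): K contains Z ✓
(R, V): R contains V ✓
(U, N): U contains N ✓
Count: 7.

7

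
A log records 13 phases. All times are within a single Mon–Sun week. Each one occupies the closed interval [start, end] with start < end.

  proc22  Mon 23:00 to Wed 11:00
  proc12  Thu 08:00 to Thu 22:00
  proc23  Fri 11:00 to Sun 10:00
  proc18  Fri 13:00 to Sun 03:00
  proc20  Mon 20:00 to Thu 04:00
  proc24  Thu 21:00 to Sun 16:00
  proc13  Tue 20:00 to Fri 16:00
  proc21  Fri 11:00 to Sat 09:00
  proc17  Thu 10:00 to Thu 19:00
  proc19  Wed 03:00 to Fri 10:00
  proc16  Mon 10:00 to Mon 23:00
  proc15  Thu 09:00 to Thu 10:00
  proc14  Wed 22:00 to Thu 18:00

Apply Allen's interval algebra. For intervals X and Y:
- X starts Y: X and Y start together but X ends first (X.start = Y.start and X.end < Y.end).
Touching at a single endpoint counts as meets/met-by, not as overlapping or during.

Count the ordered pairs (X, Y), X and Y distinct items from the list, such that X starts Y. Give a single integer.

1

Checking all 156 ordered pairs for relation 'starts'; matching pairs in alphabetical order:
(proc21, proc23): proc21 starts proc23 ✓
Count: 1.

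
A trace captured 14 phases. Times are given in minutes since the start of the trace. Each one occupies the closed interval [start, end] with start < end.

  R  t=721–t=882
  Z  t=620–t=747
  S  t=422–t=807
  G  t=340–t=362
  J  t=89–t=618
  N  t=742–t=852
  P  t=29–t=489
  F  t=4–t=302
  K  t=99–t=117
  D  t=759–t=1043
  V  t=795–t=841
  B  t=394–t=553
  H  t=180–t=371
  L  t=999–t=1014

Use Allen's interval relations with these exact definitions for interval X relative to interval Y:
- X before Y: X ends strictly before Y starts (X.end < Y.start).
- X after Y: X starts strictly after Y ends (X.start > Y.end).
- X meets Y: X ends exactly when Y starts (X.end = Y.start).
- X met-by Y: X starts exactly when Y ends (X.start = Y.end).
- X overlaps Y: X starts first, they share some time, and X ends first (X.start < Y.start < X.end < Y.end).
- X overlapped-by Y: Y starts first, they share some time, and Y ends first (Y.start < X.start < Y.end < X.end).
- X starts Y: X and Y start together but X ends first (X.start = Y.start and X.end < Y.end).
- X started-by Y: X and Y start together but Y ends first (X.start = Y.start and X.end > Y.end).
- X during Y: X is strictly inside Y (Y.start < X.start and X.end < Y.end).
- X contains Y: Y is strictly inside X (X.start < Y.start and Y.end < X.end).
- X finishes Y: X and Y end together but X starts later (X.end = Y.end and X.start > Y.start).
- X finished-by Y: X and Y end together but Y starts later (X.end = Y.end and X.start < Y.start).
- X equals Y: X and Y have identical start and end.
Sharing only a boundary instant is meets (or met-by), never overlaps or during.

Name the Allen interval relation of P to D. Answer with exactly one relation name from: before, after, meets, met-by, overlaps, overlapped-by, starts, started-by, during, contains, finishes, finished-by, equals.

before

P = [t=29, t=489]; D = [t=759, t=1043].
Compare endpoints: P.start < D.start, P.start < D.end, P.end < D.start, P.end < D.end.
That pattern is 'before'.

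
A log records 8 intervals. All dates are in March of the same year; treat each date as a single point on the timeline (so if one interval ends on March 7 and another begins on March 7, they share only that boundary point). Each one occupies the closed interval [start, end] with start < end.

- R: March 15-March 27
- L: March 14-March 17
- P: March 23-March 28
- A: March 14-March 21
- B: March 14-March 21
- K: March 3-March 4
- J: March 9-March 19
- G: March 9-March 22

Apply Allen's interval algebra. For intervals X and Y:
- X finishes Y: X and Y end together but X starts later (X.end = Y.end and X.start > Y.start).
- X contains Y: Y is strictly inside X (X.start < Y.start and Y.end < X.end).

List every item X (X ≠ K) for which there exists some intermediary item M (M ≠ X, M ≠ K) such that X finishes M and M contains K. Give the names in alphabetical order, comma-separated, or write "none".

none

Target K = [March 3, March 4].
Intermediaries M with M contains K: none.
Union: none.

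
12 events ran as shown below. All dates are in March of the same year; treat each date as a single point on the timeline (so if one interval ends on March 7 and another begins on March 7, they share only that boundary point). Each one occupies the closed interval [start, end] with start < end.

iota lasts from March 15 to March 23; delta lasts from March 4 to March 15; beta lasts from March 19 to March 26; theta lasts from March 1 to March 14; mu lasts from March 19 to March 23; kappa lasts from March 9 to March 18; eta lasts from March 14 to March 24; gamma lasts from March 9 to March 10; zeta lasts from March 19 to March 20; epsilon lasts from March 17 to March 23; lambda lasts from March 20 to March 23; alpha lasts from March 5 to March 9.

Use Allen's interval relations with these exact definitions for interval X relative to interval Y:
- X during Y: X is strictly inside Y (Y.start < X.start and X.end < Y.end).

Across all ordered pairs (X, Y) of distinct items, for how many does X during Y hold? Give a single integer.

12

Checking all 132 ordered pairs for relation 'during'; matching pairs in alphabetical order:
(alpha, delta): alpha during delta ✓
(alpha, theta): alpha during theta ✓
(epsilon, eta): epsilon during eta ✓
(gamma, delta): gamma during delta ✓
(gamma, theta): gamma during theta ✓
(iota, eta): iota during eta ✓
(lambda, beta): lambda during beta ✓
(lambda, eta): lambda during eta ✓
(mu, eta): mu during eta ✓
(zeta, epsilon): zeta during epsilon ✓
(zeta, eta): zeta during eta ✓
(zeta, iota): zeta during iota ✓
Count: 12.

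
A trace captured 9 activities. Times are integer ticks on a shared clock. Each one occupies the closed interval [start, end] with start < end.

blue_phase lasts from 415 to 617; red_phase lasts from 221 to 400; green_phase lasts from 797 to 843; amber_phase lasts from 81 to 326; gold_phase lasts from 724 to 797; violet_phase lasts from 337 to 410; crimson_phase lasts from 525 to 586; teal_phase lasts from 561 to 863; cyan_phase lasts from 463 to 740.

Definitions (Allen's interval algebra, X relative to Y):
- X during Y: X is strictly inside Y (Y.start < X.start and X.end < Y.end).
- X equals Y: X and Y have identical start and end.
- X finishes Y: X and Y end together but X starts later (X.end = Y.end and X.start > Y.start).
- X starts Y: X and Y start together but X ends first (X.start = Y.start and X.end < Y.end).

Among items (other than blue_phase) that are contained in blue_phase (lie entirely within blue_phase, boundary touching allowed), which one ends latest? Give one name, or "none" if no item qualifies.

crimson_phase

Target blue_phase = [415, 617].
amber_phase [81, 326] → before → excluded.
crimson_phase [525, 586] → during → candidate.
cyan_phase [463, 740] → overlapped-by → excluded.
gold_phase [724, 797] → after → excluded.
green_phase [797, 843] → after → excluded.
red_phase [221, 400] → before → excluded.
teal_phase [561, 863] → overlapped-by → excluded.
violet_phase [337, 410] → before → excluded.
Among candidates, latest end is 586 → crimson_phase.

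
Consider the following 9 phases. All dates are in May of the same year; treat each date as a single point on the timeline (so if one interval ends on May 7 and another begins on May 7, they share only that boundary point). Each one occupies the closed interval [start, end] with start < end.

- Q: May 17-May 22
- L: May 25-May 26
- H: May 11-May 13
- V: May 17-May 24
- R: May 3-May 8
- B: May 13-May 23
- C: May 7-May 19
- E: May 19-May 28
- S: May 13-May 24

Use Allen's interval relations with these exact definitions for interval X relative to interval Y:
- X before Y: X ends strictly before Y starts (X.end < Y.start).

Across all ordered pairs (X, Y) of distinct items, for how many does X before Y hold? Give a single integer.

Checking all 72 ordered pairs for relation 'before'; matching pairs in alphabetical order:
(B, L): B before L ✓
(C, L): C before L ✓
(H, E): H before E ✓
(H, L): H before L ✓
(H, Q): H before Q ✓
(H, V): H before V ✓
(Q, L): Q before L ✓
(R, B): R before B ✓
(R, E): R before E ✓
(R, H): R before H ✓
(R, L): R before L ✓
(R, Q): R before Q ✓
(R, S): R before S ✓
(R, V): R before V ✓
(S, L): S before L ✓
(V, L): V before L ✓
Count: 16.

16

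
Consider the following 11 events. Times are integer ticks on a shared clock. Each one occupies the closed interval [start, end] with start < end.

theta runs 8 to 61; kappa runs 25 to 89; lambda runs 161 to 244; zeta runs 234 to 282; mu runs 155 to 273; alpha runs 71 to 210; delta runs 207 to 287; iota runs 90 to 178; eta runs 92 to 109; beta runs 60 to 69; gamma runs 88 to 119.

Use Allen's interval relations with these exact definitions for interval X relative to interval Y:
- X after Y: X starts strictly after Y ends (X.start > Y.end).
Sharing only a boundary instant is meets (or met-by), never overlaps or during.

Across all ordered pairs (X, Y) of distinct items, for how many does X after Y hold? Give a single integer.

Checking all 110 ordered pairs for relation 'after'; matching pairs in alphabetical order:
(alpha, beta): alpha after beta ✓
(alpha, theta): alpha after theta ✓
(delta, beta): delta after beta ✓
(delta, eta): delta after eta ✓
(delta, gamma): delta after gamma ✓
(delta, iota): delta after iota ✓
(delta, kappa): delta after kappa ✓
(delta, theta): delta after theta ✓
(eta, beta): eta after beta ✓
(eta, kappa): eta after kappa ✓
(eta, theta): eta after theta ✓
(gamma, beta): gamma after beta ✓
(gamma, theta): gamma after theta ✓
(iota, beta): iota after beta ✓
(iota, kappa): iota after kappa ✓
(iota, theta): iota after theta ✓
(lambda, beta): lambda after beta ✓
(lambda, eta): lambda after eta ✓
(lambda, gamma): lambda after gamma ✓
(lambda, kappa): lambda after kappa ✓
(lambda, theta): lambda after theta ✓
(mu, beta): mu after beta ✓
(mu, eta): mu after eta ✓
(mu, gamma): mu after gamma ✓
... plus 9 further pairs not listed.
Count: 33.

33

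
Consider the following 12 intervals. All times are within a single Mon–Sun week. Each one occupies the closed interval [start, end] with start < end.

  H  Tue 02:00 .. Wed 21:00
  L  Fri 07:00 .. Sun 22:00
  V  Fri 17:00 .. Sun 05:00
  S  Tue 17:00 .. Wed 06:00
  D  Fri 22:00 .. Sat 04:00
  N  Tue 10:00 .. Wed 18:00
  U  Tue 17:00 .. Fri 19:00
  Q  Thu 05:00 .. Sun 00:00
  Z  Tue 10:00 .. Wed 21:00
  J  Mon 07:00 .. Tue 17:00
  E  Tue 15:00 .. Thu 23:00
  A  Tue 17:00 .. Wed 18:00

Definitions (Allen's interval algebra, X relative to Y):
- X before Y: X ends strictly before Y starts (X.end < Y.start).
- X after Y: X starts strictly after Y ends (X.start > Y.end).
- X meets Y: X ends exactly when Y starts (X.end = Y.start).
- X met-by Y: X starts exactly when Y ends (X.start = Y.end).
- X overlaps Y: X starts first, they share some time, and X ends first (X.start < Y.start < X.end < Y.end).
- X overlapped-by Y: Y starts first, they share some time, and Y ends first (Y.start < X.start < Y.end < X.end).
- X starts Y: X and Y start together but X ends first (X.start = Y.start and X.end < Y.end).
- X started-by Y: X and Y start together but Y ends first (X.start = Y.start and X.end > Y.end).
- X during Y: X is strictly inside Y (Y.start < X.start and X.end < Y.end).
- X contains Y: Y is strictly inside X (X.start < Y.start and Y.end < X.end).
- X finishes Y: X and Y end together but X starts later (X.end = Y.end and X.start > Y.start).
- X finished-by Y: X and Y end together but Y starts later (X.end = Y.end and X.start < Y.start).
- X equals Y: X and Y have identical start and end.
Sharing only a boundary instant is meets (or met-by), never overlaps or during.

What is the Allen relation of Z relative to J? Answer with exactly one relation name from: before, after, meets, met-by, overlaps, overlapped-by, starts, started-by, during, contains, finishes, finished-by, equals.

overlapped-by

Z = [Tue 10:00, Wed 21:00]; J = [Mon 07:00, Tue 17:00].
Compare endpoints: Z.start > J.start, Z.start < J.end, Z.end > J.start, Z.end > J.end.
That pattern is 'overlapped-by'.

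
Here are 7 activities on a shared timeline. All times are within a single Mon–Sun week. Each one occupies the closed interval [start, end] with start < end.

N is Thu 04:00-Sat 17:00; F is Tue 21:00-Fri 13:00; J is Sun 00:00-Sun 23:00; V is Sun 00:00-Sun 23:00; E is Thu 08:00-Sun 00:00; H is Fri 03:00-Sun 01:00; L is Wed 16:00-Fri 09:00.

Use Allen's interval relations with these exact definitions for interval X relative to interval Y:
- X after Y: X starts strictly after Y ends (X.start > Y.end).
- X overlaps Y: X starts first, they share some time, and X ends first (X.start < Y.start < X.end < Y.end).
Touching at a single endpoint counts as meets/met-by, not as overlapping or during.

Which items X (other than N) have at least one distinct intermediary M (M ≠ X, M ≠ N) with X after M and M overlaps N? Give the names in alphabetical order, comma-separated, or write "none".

J, V

Target N = [Thu 04:00, Sat 17:00].
Intermediaries M with M overlaps N: F, L.
Via F — items with X after F: J, V.
Via L — items with X after L: J, V.
Union: J, V.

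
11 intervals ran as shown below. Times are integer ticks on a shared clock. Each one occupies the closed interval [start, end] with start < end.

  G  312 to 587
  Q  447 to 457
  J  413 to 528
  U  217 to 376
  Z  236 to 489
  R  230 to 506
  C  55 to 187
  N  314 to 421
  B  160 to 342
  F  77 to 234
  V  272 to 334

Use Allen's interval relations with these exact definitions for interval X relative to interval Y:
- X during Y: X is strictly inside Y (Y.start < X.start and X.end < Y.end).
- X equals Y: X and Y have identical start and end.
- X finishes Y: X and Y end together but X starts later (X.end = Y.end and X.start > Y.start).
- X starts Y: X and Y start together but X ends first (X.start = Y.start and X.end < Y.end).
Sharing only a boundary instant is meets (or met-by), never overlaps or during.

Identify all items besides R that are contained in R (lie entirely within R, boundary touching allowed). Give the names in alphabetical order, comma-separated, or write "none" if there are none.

N, Q, V, Z

Target R = [230, 506].
B [160, 342] → overlaps → no.
C [55, 187] → before → no.
F [77, 234] → overlaps → no.
G [312, 587] → overlapped-by → no.
J [413, 528] → overlapped-by → no.
N [314, 421] → during → yes.
Q [447, 457] → during → yes.
U [217, 376] → overlaps → no.
V [272, 334] → during → yes.
Z [236, 489] → during → yes.
Result: N, Q, V, Z.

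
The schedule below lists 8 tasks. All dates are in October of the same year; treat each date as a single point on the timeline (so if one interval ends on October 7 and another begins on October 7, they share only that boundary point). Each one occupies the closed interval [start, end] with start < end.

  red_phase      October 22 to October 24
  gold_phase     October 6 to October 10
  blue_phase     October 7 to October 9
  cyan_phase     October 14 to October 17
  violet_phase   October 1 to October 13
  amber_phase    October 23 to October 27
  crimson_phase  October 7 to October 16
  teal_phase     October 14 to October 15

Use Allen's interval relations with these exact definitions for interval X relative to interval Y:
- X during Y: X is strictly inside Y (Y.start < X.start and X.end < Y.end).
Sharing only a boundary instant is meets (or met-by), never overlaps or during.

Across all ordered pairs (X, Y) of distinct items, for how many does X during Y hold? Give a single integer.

4

Checking all 56 ordered pairs for relation 'during'; matching pairs in alphabetical order:
(blue_phase, gold_phase): blue_phase during gold_phase ✓
(blue_phase, violet_phase): blue_phase during violet_phase ✓
(gold_phase, violet_phase): gold_phase during violet_phase ✓
(teal_phase, crimson_phase): teal_phase during crimson_phase ✓
Count: 4.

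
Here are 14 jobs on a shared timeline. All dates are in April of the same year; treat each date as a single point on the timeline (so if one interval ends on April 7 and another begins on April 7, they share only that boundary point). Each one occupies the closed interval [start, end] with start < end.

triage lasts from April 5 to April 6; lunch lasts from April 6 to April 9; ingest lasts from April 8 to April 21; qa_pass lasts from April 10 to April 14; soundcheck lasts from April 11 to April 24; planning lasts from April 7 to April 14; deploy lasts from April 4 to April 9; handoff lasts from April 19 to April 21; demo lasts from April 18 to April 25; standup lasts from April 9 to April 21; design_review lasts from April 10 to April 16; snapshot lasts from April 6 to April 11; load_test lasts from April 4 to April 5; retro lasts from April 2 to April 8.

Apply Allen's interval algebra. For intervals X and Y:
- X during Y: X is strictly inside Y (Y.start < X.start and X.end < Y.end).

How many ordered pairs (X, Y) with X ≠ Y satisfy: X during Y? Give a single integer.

9

Checking all 182 ordered pairs for relation 'during'; matching pairs in alphabetical order:
(design_review, ingest): design_review during ingest ✓
(design_review, standup): design_review during standup ✓
(handoff, demo): handoff during demo ✓
(handoff, soundcheck): handoff during soundcheck ✓
(load_test, retro): load_test during retro ✓
(qa_pass, ingest): qa_pass during ingest ✓
(qa_pass, standup): qa_pass during standup ✓
(triage, deploy): triage during deploy ✓
(triage, retro): triage during retro ✓
Count: 9.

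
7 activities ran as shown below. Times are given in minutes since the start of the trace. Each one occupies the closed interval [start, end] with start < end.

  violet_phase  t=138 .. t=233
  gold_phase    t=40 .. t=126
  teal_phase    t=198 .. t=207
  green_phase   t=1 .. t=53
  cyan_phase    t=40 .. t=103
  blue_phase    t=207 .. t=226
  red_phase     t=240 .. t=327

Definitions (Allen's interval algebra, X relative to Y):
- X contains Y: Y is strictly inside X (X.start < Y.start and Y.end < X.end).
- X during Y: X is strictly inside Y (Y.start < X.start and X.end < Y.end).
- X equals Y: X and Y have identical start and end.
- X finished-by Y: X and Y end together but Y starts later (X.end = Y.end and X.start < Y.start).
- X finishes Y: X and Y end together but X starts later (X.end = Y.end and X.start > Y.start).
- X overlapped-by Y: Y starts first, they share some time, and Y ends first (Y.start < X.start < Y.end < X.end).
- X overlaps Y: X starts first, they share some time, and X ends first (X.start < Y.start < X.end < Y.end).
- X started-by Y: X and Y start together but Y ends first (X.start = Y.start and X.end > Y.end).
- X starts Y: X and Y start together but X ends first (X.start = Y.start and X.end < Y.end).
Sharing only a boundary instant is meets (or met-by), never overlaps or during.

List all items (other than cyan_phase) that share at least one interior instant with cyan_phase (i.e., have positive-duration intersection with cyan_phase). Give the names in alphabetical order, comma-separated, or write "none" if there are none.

Target cyan_phase = [t=40, t=103].
blue_phase [t=207, t=226] → after → no.
gold_phase [t=40, t=126] → started-by → yes.
green_phase [t=1, t=53] → overlaps → yes.
red_phase [t=240, t=327] → after → no.
teal_phase [t=198, t=207] → after → no.
violet_phase [t=138, t=233] → after → no.
Result: gold_phase, green_phase.

gold_phase, green_phase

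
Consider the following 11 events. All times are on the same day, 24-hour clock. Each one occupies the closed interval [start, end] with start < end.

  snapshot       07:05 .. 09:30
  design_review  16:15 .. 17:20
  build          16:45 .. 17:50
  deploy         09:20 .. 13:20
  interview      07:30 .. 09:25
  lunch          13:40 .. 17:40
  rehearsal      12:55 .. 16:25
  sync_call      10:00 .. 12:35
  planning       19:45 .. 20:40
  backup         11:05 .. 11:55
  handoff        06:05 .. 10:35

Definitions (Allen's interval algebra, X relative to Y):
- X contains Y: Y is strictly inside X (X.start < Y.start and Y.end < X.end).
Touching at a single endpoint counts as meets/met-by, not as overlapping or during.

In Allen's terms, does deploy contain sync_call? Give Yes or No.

Yes

deploy = [09:20, 13:20], sync_call = [10:00, 12:35].
Actual relation of deploy to sync_call: contains.
Asked whether 'contains' holds → Yes.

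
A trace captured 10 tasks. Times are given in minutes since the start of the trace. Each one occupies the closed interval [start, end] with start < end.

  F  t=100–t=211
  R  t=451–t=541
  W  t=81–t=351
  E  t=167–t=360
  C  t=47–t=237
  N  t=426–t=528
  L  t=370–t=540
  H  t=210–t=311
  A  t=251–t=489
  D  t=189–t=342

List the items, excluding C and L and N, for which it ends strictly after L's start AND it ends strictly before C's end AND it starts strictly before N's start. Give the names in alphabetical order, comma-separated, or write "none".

none

Conditions: its end is strictly after L's start (X.end > t=370) AND its end is strictly before C's end (X.end < t=237) AND its start is strictly before N's start (X.start < t=426).
A: end t=489 > t=370? ✓; end t=489 < t=237? ✗; start t=251 < t=426? ✓ → no.
D: end t=342 > t=370? ✗; end t=342 < t=237? ✗; start t=189 < t=426? ✓ → no.
E: end t=360 > t=370? ✗; end t=360 < t=237? ✗; start t=167 < t=426? ✓ → no.
F: end t=211 > t=370? ✗; end t=211 < t=237? ✓; start t=100 < t=426? ✓ → no.
H: end t=311 > t=370? ✗; end t=311 < t=237? ✗; start t=210 < t=426? ✓ → no.
R: end t=541 > t=370? ✓; end t=541 < t=237? ✗; start t=451 < t=426? ✗ → no.
W: end t=351 > t=370? ✗; end t=351 < t=237? ✗; start t=81 < t=426? ✓ → no.
Result: none.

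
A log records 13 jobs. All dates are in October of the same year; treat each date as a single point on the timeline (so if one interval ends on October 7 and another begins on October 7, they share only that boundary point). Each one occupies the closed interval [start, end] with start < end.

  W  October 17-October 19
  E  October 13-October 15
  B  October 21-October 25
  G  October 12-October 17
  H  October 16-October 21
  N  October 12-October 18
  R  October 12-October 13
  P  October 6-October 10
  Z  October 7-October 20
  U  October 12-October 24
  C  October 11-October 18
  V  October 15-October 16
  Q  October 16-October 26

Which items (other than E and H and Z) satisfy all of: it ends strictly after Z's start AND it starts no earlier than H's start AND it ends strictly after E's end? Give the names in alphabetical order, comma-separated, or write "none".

B, Q, W

Conditions: its end is strictly after Z's start (X.end > October 7) AND its start is no earlier than H's start (X.start >= October 16) AND its end is strictly after E's end (X.end > October 15).
B: end October 25 > October 7? ✓; start October 21 >= October 16? ✓; end October 25 > October 15? ✓ → yes.
C: end October 18 > October 7? ✓; start October 11 >= October 16? ✗; end October 18 > October 15? ✓ → no.
G: end October 17 > October 7? ✓; start October 12 >= October 16? ✗; end October 17 > October 15? ✓ → no.
N: end October 18 > October 7? ✓; start October 12 >= October 16? ✗; end October 18 > October 15? ✓ → no.
P: end October 10 > October 7? ✓; start October 6 >= October 16? ✗; end October 10 > October 15? ✗ → no.
Q: end October 26 > October 7? ✓; start October 16 >= October 16? ✓; end October 26 > October 15? ✓ → yes.
R: end October 13 > October 7? ✓; start October 12 >= October 16? ✗; end October 13 > October 15? ✗ → no.
U: end October 24 > October 7? ✓; start October 12 >= October 16? ✗; end October 24 > October 15? ✓ → no.
V: end October 16 > October 7? ✓; start October 15 >= October 16? ✗; end October 16 > October 15? ✓ → no.
W: end October 19 > October 7? ✓; start October 17 >= October 16? ✓; end October 19 > October 15? ✓ → yes.
Result: B, Q, W.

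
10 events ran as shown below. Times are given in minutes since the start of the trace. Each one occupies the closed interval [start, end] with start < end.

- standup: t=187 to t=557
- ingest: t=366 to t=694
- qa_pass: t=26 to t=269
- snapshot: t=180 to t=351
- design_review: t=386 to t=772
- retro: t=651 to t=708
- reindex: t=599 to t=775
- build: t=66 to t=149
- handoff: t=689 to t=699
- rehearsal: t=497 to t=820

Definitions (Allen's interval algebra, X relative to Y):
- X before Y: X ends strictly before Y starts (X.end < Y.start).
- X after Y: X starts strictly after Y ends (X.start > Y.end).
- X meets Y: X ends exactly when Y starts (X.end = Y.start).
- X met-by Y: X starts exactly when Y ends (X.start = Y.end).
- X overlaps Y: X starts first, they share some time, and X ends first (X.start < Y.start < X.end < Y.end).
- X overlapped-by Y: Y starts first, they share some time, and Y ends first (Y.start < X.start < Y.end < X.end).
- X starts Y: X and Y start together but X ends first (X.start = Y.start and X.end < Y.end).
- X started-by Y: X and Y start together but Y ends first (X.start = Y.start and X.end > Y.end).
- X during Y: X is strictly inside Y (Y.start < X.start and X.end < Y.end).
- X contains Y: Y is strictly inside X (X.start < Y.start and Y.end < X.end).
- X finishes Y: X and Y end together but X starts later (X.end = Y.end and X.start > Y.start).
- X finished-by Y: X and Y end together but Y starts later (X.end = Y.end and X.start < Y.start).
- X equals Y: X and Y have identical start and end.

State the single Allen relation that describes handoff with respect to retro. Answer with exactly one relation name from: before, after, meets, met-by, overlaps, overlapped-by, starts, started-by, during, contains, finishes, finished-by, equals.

handoff = [t=689, t=699]; retro = [t=651, t=708].
Compare endpoints: handoff.start > retro.start, handoff.start < retro.end, handoff.end > retro.start, handoff.end < retro.end.
That pattern is 'during'.

during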